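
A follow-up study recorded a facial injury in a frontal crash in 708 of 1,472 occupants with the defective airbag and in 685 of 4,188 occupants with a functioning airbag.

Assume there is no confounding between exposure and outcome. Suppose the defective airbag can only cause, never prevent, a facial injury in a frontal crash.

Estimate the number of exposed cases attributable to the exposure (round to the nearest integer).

p₁ = P(outcome | exposed) = 708/1472 = 0.48098
p₀ = P(outcome | unexposed) = 685/4188 = 0.16356
PN = (p₁ − p₀)/p₁ = (0.48098 − 0.16356) / 0.48098 ≈ 0.65994.
Attributable cases ≈ PN × (exposed cases) = 0.65994 × 708 ≈ 467.24.

about 467 cases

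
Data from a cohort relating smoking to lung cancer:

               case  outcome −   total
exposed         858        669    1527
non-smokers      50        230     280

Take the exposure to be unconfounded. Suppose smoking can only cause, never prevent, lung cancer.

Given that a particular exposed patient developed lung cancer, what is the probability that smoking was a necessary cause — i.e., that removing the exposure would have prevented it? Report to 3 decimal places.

PN ≈ 0.682

p₁ = P(outcome | exposed) = 858/1527 = 0.56189
p₀ = P(outcome | unexposed) = 50/280 = 0.17857
Under exogeneity and monotonicity, PN = (p₁ − p₀)/p₁.
PN = (0.56189 − 0.17857) / 0.56189 ≈ 0.6822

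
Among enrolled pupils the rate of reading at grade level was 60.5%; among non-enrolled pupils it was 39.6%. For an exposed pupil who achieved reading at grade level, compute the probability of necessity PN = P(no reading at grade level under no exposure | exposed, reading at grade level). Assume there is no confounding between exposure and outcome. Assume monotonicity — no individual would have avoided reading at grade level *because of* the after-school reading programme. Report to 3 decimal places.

p₁ = 0.605, p₀ = 0.396.
Under exogeneity and monotonicity, PN = (p₁ − p₀) / p₁.
PN = (0.605 − 0.396) / 0.605 = 0.209 / 0.605 ≈ 0.3455

PN ≈ 0.345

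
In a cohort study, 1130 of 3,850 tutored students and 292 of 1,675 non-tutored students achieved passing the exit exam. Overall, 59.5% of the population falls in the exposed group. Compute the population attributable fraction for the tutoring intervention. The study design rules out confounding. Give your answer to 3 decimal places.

p₁ = P(outcome | exposed) = 1130/3850 = 0.29351
p₀ = P(outcome | unexposed) = 292/1675 = 0.17433
Overall risk P(Y=1) = π·p₁ + (1−π)·p₀ = 0.595×0.29351 + 0.405×0.17433 = 0.24524.
Under exogeneity, PAF = [P(Y=1) − p₀] / P(Y=1).
PAF = (0.24524 − 0.17433) / 0.24524 ≈ 0.2892

PAF ≈ 0.289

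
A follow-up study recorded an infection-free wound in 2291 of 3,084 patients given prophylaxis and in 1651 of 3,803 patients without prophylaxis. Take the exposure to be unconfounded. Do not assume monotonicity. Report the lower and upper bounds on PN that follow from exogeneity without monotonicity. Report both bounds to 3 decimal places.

0.416 ≤ PN ≤ 0.762

p₁ = P(outcome | exposed) = 2291/3084 = 0.74287
p₀ = P(outcome | unexposed) = 1651/3803 = 0.43413
Under exogeneity alone the bounds on PN are max{0,(p₁−p₀)/p₁} ≤ PN ≤ min{1,(1−p₀)/p₁}.
  lower = (p₁ − p₀)/p₁ = 0.30874 / 0.74287 ≈ 0.4156
  upper = min{1, (1 − p₀)/p₁} = 0.56587 / 0.74287 ≈ 0.7617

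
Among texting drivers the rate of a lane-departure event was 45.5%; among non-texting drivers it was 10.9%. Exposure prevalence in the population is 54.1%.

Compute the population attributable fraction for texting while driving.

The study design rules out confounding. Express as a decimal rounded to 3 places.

PAF ≈ 0.632

p₁ = 0.455, p₀ = 0.109.
Overall risk P(Y=1) = π·p₁ + (1−π)·p₀ = 0.541×0.455 + 0.459×0.109 = 0.29619.
Under exogeneity, PAF = [P(Y=1) − p₀] / P(Y=1).
PAF = (0.29619 − 0.109) / 0.29619 ≈ 0.6320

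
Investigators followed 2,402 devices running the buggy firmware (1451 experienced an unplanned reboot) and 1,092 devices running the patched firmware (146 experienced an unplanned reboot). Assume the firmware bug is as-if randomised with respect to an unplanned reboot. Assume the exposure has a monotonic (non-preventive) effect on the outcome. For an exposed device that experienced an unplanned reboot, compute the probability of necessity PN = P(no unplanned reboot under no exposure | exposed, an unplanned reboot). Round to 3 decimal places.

p₁ = P(outcome | exposed) = 1451/2402 = 0.60408
p₀ = P(outcome | unexposed) = 146/1092 = 0.1337
Under exogeneity and monotonicity, PN = (p₁ − p₀) / p₁.
PN = (0.60408 − 0.1337) / 0.60408 = 0.47038 / 0.60408 ≈ 0.7787

PN ≈ 0.779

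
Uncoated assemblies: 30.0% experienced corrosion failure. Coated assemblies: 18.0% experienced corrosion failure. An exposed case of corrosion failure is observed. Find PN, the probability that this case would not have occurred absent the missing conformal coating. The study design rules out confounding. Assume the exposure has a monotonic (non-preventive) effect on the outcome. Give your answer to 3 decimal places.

PN ≈ 0.400

p₁ = 0.3, p₀ = 0.18.
Under exogeneity and monotonicity, PN = (p₁ − p₀) / p₁.
PN = (0.3 − 0.18) / 0.3 = 0.12 / 0.3 ≈ 0.4000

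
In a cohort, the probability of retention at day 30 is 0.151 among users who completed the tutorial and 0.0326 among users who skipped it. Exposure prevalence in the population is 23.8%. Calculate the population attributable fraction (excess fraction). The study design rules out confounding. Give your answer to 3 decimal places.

Let p₁ = 0.151, p₀ = 0.0326.
Overall risk P(Y=1) = π·p₁ + (1−π)·p₀ = 0.238×0.151 + 0.762×0.0326 = 0.060779.
Under exogeneity, PAF = [P(Y=1) − p₀] / P(Y=1).
PAF = (0.060779 − 0.0326) / 0.060779 ≈ 0.4636

PAF ≈ 0.464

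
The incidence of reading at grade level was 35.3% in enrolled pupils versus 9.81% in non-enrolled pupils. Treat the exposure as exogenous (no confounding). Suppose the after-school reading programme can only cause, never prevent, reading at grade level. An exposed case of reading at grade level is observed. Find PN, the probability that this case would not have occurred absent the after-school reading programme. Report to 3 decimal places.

p₁ = 0.353, p₀ = 0.0981.
Under exogeneity and monotonicity, PN = (p₁ − p₀) / p₁.
PN = (0.353 − 0.0981) / 0.353 = 0.2549 / 0.353 ≈ 0.7221

PN ≈ 0.722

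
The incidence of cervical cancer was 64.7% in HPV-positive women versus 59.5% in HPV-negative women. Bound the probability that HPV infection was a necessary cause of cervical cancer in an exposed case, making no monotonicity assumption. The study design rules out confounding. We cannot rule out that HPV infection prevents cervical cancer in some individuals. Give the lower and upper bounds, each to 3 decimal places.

0.080 ≤ PN ≤ 0.626

p₁ = 0.647, p₀ = 0.595.
Under exogeneity alone the bounds on PN are max{0,(p₁−p₀)/p₁} ≤ PN ≤ min{1,(1−p₀)/p₁}.
  lower = (p₁ − p₀)/p₁ = 0.052 / 0.647 ≈ 0.0804
  upper = min{1, (1 − p₀)/p₁} = 0.405 / 0.647 ≈ 0.6260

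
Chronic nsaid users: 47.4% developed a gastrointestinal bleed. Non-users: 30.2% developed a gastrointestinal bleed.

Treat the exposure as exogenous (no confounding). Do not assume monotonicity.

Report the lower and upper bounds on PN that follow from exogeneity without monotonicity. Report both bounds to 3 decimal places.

p₁ = 0.474, p₀ = 0.302.
Under exogeneity alone the bounds on PN are max{0,(p₁−p₀)/p₁} ≤ PN ≤ min{1,(1−p₀)/p₁}.
  lower = (p₁ − p₀)/p₁ = 0.172 / 0.474 ≈ 0.3629
  upper = min{1, (1 − p₀)/p₁} = 0.698 / 0.474 ≈ 1.4726 → capped at 1

0.363 ≤ PN ≤ 1.000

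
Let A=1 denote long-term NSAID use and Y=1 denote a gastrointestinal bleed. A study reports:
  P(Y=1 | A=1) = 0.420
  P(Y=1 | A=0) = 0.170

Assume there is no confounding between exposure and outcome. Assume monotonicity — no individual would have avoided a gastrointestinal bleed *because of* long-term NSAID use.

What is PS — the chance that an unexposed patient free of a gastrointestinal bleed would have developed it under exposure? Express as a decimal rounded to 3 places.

PS ≈ 0.301

Let p₁ = 0.42, p₀ = 0.17.
Under exogeneity and monotonicity, PS = (p₁ − p₀) / (1 − p₀).
PS = (0.42 − 0.17) / (1 − 0.17) = 0.25 / 0.83 ≈ 0.3012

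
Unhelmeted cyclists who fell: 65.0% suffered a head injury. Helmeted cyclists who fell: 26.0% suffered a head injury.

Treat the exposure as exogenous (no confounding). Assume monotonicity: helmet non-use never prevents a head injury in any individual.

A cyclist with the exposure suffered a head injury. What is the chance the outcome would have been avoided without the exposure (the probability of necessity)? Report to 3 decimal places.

PN ≈ 0.600

p₁ = 0.65, p₀ = 0.26.
Under exogeneity and monotonicity, PN = (p₁ − p₀) / p₁.
PN = (0.65 − 0.26) / 0.65 = 0.39 / 0.65 ≈ 0.6000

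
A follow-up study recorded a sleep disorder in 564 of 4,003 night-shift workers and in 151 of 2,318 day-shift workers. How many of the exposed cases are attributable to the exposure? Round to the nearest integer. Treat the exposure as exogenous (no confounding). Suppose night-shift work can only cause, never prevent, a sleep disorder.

p₁ = P(outcome | exposed) = 564/4003 = 0.14089
p₀ = P(outcome | unexposed) = 151/2318 = 0.065142
PN = (p₁ − p₀)/p₁ = (0.14089 − 0.065142) / 0.14089 ≈ 0.53765.
Attributable cases ≈ PN × (exposed cases) = 0.53765 × 564 ≈ 303.24.

about 303 cases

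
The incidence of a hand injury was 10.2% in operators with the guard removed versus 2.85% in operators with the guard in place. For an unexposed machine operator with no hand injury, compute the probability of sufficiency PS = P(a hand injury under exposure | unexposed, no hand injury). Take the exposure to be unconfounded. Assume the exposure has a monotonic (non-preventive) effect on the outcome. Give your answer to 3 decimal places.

PS ≈ 0.076

p₁ = 0.102, p₀ = 0.0285.
Under exogeneity and monotonicity, PS = (p₁ − p₀) / (1 − p₀).
PS = (0.102 − 0.0285) / (1 − 0.0285) = 0.0735 / 0.9715 ≈ 0.0757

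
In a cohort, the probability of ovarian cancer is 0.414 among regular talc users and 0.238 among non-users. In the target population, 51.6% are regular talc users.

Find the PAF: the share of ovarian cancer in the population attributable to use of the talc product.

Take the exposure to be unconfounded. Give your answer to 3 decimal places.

Let p₁ = 0.414, p₀ = 0.238.
Overall risk P(Y=1) = π·p₁ + (1−π)·p₀ = 0.516×0.414 + 0.484×0.238 = 0.32882.
Under exogeneity, PAF = [P(Y=1) − p₀] / P(Y=1).
PAF = (0.32882 − 0.238) / 0.32882 ≈ 0.2762

PAF ≈ 0.276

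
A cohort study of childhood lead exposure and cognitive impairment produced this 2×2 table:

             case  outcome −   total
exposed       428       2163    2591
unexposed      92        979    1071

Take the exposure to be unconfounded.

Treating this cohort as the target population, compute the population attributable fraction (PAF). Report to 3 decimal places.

PAF ≈ 0.395

p₁ = P(outcome | exposed) = 428/2591 = 0.16519
p₀ = P(outcome | unexposed) = 92/1071 = 0.085901
Exposure prevalence π = 2591/3662 = 0.70754; overall risk P(Y=1) = 0.142.
Under exogeneity, PAF = [P(Y=1) − p₀]/P(Y=1).
PAF = (0.142 − 0.085901) / 0.142 ≈ 0.3951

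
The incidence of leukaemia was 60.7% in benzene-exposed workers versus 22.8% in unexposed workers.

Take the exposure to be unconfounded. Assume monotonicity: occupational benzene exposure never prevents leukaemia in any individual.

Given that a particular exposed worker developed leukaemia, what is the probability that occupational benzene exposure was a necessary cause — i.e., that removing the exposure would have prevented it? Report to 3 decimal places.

PN ≈ 0.624

p₁ = 0.607, p₀ = 0.228.
Under exogeneity and monotonicity, PN = (p₁ − p₀) / p₁.
PN = (0.607 − 0.228) / 0.607 = 0.379 / 0.607 ≈ 0.6244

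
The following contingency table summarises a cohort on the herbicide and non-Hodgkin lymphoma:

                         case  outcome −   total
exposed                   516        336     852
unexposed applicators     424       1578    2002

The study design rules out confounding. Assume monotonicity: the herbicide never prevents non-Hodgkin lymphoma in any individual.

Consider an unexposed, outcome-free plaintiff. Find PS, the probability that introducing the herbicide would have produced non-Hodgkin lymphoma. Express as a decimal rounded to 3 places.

PS ≈ 0.500

p₁ = P(outcome | exposed) = 516/852 = 0.60563
p₀ = P(outcome | unexposed) = 424/2002 = 0.21179
Under exogeneity and monotonicity, PS = (p₁ − p₀) / (1 − p₀).
PS = (0.60563 − 0.21179) / (1 − 0.21179) = 0.39385 / 0.78821 ≈ 0.4997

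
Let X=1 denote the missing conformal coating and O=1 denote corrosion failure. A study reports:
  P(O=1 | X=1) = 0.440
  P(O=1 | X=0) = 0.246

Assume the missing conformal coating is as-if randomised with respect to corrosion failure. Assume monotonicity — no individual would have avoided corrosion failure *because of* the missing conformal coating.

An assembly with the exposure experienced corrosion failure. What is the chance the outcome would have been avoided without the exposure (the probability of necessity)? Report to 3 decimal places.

Let p₁ = 0.44, p₀ = 0.246.
Under exogeneity and monotonicity, PN = (p₁ − p₀) / p₁.
PN = (0.44 − 0.246) / 0.44 = 0.194 / 0.44 ≈ 0.4409

PN ≈ 0.441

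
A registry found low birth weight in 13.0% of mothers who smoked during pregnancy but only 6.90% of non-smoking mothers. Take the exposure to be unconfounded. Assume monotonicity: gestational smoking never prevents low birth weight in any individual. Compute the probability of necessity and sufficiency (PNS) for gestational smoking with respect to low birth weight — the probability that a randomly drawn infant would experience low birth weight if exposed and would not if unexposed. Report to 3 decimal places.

PNS ≈ 0.061

p₁ = 0.13, p₀ = 0.069.
Under exogeneity and monotonicity, PNS = p₁ − p₀.
PNS = 0.13 − 0.069 = 0.061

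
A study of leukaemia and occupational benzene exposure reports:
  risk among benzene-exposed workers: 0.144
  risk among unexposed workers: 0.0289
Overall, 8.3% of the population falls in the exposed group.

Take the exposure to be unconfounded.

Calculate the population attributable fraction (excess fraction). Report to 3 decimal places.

Let p₁ = 0.144, p₀ = 0.0289.
Overall risk P(Y=1) = π·p₁ + (1−π)·p₀ = 0.083×0.144 + 0.917×0.0289 = 0.038453.
Under exogeneity, PAF = [P(Y=1) − p₀] / P(Y=1).
PAF = (0.038453 − 0.0289) / 0.038453 ≈ 0.2484

PAF ≈ 0.248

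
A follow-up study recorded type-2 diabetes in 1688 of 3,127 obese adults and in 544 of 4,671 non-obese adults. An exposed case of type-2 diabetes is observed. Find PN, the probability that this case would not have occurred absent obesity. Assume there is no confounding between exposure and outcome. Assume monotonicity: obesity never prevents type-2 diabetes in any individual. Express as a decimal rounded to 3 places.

PN ≈ 0.784

p₁ = P(outcome | exposed) = 1688/3127 = 0.53981
p₀ = P(outcome | unexposed) = 544/4671 = 0.11646
Under exogeneity and monotonicity, PN = (p₁ − p₀) / p₁.
PN = (0.53981 − 0.11646) / 0.53981 = 0.42335 / 0.53981 ≈ 0.7843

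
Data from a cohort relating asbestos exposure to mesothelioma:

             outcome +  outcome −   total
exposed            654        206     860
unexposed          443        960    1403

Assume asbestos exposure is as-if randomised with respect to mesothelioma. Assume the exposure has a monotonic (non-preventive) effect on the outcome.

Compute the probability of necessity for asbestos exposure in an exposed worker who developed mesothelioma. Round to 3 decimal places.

PN ≈ 0.585

p₁ = P(outcome | exposed) = 654/860 = 0.76047
p₀ = P(outcome | unexposed) = 443/1403 = 0.31575
Under exogeneity and monotonicity, PN = (p₁ − p₀) / p₁.
PN = (0.76047 − 0.31575) / 0.76047 = 0.44471 / 0.76047 ≈ 0.5848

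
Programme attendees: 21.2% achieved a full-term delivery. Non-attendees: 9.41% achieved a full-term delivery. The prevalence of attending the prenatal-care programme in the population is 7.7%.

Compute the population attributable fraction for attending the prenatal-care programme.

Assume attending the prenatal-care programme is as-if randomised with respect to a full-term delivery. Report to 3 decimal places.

PAF ≈ 0.088

p₁ = 0.212, p₀ = 0.0941.
Overall risk P(Y=1) = π·p₁ + (1−π)·p₀ = 0.077×0.212 + 0.923×0.0941 = 0.10318.
Under exogeneity, PAF = [P(Y=1) − p₀] / P(Y=1).
PAF = (0.10318 − 0.0941) / 0.10318 ≈ 0.0880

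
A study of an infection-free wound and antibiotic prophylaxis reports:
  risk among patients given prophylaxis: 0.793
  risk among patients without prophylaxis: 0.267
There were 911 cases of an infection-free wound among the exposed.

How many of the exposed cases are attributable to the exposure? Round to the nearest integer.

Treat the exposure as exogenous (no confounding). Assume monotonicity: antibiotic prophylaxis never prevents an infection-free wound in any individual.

about 604 cases

Let p₁ = 0.793, p₀ = 0.267.
PN = (p₁ − p₀)/p₁ = (0.793 − 0.267) / 0.793 ≈ 0.66330.
Attributable cases ≈ PN × (exposed cases) = 0.66330 × 911 ≈ 604.27.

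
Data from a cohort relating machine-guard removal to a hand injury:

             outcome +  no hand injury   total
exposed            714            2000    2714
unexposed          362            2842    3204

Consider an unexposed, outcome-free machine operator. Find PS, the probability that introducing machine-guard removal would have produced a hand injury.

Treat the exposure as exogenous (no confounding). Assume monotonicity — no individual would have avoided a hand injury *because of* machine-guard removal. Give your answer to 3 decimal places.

p₁ = P(outcome | exposed) = 714/2714 = 0.26308
p₀ = P(outcome | unexposed) = 362/3204 = 0.11298
Under exogeneity and monotonicity, PS = (p₁ − p₀)/(1 − p₀).
PS = (0.26308 − 0.11298) / 0.88702 ≈ 0.1692

PS ≈ 0.169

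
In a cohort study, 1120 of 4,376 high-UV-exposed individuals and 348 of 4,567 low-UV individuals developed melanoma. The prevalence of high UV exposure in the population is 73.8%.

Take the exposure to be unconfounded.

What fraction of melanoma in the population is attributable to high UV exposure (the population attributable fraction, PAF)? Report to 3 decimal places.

p₁ = P(outcome | exposed) = 1120/4376 = 0.25594
p₀ = P(outcome | unexposed) = 348/4567 = 0.076199
Overall risk P(Y=1) = π·p₁ + (1−π)·p₀ = 0.738×0.25594 + 0.262×0.076199 = 0.20885.
Under exogeneity, PAF = [P(Y=1) − p₀] / P(Y=1).
PAF = (0.20885 − 0.076199) / 0.20885 ≈ 0.6351

PAF ≈ 0.635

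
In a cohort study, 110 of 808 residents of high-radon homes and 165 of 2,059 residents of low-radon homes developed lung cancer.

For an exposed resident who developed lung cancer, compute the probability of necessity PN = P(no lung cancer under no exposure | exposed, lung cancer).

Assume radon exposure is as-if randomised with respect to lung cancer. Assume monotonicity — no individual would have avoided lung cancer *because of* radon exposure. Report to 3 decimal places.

PN ≈ 0.411

p₁ = P(outcome | exposed) = 110/808 = 0.13614
p₀ = P(outcome | unexposed) = 165/2059 = 0.080136
Under exogeneity and monotonicity, PN = (p₁ − p₀) / p₁.
PN = (0.13614 − 0.080136) / 0.13614 = 0.056003 / 0.13614 ≈ 0.4114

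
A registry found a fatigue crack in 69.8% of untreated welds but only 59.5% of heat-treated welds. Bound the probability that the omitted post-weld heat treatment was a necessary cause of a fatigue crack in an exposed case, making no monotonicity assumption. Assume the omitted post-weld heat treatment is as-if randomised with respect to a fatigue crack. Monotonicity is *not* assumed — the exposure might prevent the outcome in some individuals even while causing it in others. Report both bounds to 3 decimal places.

0.148 ≤ PN ≤ 0.580

p₁ = 0.698, p₀ = 0.595.
Under exogeneity alone the bounds on PN are max{0,(p₁−p₀)/p₁} ≤ PN ≤ min{1,(1−p₀)/p₁}.
  lower = (p₁ − p₀)/p₁ = 0.103 / 0.698 ≈ 0.1476
  upper = min{1, (1 − p₀)/p₁} = 0.405 / 0.698 ≈ 0.5802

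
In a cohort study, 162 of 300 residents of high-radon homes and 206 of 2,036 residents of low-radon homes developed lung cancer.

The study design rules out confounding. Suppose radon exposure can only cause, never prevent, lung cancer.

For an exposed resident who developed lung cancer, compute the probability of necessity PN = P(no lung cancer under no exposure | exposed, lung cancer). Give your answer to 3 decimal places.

p₁ = P(outcome | exposed) = 162/300 = 0.54
p₀ = P(outcome | unexposed) = 206/2036 = 0.10118
Under exogeneity and monotonicity, PN = (p₁ − p₀) / p₁.
PN = (0.54 − 0.10118) / 0.54 = 0.43882 / 0.54 ≈ 0.8126

PN ≈ 0.813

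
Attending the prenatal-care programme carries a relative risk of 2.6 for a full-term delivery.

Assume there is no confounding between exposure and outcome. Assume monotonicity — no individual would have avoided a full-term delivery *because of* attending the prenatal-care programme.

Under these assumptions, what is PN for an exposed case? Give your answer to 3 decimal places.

Under exogeneity and monotonicity, PN = (RR − 1) / RR = 1 − 1/RR.
PN = (2.6 − 1) / 2.6 = 1.6 / 2.6 ≈ 0.6154

PN ≈ 0.615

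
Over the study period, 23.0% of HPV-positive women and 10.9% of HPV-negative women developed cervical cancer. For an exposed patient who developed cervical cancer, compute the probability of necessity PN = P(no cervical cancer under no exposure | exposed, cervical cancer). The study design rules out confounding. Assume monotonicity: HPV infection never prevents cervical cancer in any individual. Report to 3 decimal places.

p₁ = 0.23, p₀ = 0.109.
Under exogeneity and monotonicity, PN = (p₁ − p₀) / p₁.
PN = (0.23 − 0.109) / 0.23 = 0.121 / 0.23 ≈ 0.5261

PN ≈ 0.526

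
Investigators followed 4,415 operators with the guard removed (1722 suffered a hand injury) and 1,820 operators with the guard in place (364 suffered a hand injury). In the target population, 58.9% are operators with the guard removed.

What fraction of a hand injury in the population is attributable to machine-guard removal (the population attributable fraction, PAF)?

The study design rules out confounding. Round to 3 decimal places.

PAF ≈ 0.359

p₁ = P(outcome | exposed) = 1722/4415 = 0.39003
p₀ = P(outcome | unexposed) = 364/1820 = 0.2
Overall risk P(Y=1) = π·p₁ + (1−π)·p₀ = 0.589×0.39003 + 0.411×0.2 = 0.31193.
Under exogeneity, PAF = [P(Y=1) − p₀] / P(Y=1).
PAF = (0.31193 − 0.2) / 0.31193 ≈ 0.3588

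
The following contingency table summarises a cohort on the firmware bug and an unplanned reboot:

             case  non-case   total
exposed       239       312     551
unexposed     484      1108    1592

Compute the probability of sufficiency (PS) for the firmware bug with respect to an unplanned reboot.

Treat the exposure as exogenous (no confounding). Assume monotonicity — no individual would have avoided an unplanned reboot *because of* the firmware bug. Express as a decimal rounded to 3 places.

p₁ = P(outcome | exposed) = 239/551 = 0.43376
p₀ = P(outcome | unexposed) = 484/1592 = 0.30402
Under exogeneity and monotonicity, PS = (p₁ − p₀) / (1 − p₀).
PS = (0.43376 − 0.30402) / (1 − 0.30402) = 0.12974 / 0.69598 ≈ 0.1864

PS ≈ 0.186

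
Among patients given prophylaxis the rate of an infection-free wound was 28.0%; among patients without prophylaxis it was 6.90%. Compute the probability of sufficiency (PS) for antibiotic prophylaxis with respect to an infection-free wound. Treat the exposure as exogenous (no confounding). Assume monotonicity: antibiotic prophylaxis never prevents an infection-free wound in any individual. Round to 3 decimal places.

PS ≈ 0.227

p₁ = 0.28, p₀ = 0.069.
Under exogeneity and monotonicity, PS = (p₁ − p₀) / (1 − p₀).
PS = (0.28 − 0.069) / (1 − 0.069) = 0.211 / 0.931 ≈ 0.2266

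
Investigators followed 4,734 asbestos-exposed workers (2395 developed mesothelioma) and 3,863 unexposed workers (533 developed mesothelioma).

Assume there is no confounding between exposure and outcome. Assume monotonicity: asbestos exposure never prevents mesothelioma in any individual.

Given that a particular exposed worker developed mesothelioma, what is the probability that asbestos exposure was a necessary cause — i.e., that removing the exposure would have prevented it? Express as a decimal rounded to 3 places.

PN ≈ 0.727

p₁ = P(outcome | exposed) = 2395/4734 = 0.50591
p₀ = P(outcome | unexposed) = 533/3863 = 0.13798
Under exogeneity and monotonicity, PN = (p₁ − p₀) / p₁.
PN = (0.50591 − 0.13798) / 0.50591 = 0.36794 / 0.50591 ≈ 0.7273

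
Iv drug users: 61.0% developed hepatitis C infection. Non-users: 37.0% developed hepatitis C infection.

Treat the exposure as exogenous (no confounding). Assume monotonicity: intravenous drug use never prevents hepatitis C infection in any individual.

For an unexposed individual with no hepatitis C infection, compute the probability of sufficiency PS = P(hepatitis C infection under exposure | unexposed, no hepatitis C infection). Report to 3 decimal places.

p₁ = 0.61, p₀ = 0.37.
Under exogeneity and monotonicity, PS = (p₁ − p₀) / (1 − p₀).
PS = (0.61 − 0.37) / (1 − 0.37) = 0.24 / 0.63 ≈ 0.3810

PS ≈ 0.381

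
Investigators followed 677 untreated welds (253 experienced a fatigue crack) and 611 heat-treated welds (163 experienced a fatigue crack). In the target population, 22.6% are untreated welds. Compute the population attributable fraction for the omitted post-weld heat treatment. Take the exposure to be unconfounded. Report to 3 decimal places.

p₁ = P(outcome | exposed) = 253/677 = 0.37371
p₀ = P(outcome | unexposed) = 163/611 = 0.26678
Overall risk P(Y=1) = π·p₁ + (1−π)·p₀ = 0.226×0.37371 + 0.774×0.26678 = 0.29094.
Under exogeneity, PAF = [P(Y=1) − p₀] / P(Y=1).
PAF = (0.29094 − 0.26678) / 0.29094 ≈ 0.0831

PAF ≈ 0.083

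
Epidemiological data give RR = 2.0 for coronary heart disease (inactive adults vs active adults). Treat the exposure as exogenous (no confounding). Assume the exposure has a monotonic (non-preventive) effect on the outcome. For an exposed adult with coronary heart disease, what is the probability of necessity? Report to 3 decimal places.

Under exogeneity and monotonicity, PN = (RR − 1) / RR = 1 − 1/RR.
PN = (2.0 − 1) / 2.0 = 1 / 2.0 ≈ 0.5000

PN ≈ 0.500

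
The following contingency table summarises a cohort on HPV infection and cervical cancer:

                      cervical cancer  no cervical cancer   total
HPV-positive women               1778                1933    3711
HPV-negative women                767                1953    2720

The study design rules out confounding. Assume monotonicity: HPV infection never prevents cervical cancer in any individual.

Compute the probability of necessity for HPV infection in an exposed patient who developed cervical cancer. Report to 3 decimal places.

p₁ = P(outcome | exposed) = 1778/3711 = 0.47912
p₀ = P(outcome | unexposed) = 767/2720 = 0.28199
Under exogeneity and monotonicity, PN = (p₁ − p₀) / p₁.
PN = (0.47912 − 0.28199) / 0.47912 = 0.19713 / 0.47912 ≈ 0.4114

PN ≈ 0.411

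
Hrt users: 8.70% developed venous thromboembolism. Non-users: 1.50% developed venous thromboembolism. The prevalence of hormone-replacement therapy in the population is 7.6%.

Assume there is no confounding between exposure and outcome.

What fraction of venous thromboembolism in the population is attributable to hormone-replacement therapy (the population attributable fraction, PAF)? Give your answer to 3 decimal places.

p₁ = 0.087, p₀ = 0.015.
Overall risk P(Y=1) = π·p₁ + (1−π)·p₀ = 0.076×0.087 + 0.924×0.015 = 0.020472.
Under exogeneity, PAF = [P(Y=1) − p₀] / P(Y=1).
PAF = (0.020472 − 0.015) / 0.020472 ≈ 0.2673

PAF ≈ 0.267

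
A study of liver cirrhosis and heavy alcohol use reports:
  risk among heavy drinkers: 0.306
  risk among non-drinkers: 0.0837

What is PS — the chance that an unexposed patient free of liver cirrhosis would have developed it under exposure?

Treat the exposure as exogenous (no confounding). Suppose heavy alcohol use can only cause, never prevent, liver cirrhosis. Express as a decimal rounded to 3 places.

Let p₁ = 0.306, p₀ = 0.0837.
Under exogeneity and monotonicity, PS = (p₁ − p₀) / (1 − p₀).
PS = (0.306 − 0.0837) / (1 − 0.0837) = 0.2223 / 0.9163 ≈ 0.2426

PS ≈ 0.243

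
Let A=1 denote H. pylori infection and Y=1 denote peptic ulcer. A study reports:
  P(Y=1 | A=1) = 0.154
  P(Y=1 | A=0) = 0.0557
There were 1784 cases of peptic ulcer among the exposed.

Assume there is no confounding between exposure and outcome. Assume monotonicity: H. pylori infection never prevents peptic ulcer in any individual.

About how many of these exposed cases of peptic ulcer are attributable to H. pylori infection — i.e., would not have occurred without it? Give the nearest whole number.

Let p₁ = 0.154, p₀ = 0.0557.
PN = (p₁ − p₀)/p₁ = (0.154 − 0.0557) / 0.154 ≈ 0.63831.
Attributable cases ≈ PN × (exposed cases) = 0.63831 × 1784 ≈ 1138.75.

about 1139 cases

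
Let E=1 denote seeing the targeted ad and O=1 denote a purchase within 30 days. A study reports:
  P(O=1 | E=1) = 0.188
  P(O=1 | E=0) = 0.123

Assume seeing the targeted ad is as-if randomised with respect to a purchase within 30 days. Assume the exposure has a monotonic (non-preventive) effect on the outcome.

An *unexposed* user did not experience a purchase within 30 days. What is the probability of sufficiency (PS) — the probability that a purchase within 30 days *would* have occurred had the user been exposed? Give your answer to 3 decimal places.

Let p₁ = 0.188, p₀ = 0.123.
Under exogeneity and monotonicity, PS = (p₁ − p₀) / (1 − p₀).
PS = (0.188 − 0.123) / (1 − 0.123) = 0.065 / 0.877 ≈ 0.0741

PS ≈ 0.074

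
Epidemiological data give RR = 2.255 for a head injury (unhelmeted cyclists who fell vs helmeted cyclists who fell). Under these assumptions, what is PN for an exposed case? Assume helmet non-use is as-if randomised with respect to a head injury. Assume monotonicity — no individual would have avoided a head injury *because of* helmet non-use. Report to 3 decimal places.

PN ≈ 0.557

Under exogeneity and monotonicity, PN = (RR − 1) / RR = 1 − 1/RR.
PN = (2.255 − 1) / 2.255 = 1.255 / 2.255 ≈ 0.5565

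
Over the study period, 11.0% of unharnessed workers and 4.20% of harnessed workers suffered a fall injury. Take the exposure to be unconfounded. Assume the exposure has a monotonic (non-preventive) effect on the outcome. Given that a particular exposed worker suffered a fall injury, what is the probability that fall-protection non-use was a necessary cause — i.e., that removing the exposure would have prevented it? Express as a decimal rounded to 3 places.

PN ≈ 0.618

p₁ = 0.11, p₀ = 0.042.
Under exogeneity and monotonicity, PN = (p₁ − p₀) / p₁.
PN = (0.11 − 0.042) / 0.11 = 0.068 / 0.11 ≈ 0.6182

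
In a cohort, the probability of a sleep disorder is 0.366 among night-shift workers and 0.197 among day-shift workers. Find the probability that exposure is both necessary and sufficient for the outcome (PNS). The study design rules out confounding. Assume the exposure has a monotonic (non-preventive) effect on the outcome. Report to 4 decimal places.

Let p₁ = 0.366, p₀ = 0.197.
Under exogeneity and monotonicity, PNS = p₁ − p₀.
PNS = 0.366 − 0.197 = 0.169

PNS ≈ 0.1690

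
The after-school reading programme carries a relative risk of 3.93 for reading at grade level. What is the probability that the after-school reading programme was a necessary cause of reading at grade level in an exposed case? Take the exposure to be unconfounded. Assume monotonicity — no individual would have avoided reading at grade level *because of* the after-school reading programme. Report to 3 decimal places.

PN ≈ 0.746

Under exogeneity and monotonicity, PN = (RR − 1) / RR = 1 − 1/RR.
PN = (3.93 − 1) / 3.93 = 2.93 / 3.93 ≈ 0.7455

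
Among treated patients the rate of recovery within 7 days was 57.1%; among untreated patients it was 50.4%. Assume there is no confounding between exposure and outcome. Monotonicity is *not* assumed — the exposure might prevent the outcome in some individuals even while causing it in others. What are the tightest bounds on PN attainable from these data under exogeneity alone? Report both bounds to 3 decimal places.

p₁ = 0.571, p₀ = 0.504.
Under exogeneity alone the bounds on PN are max{0,(p₁−p₀)/p₁} ≤ PN ≤ min{1,(1−p₀)/p₁}.
  lower = (p₁ − p₀)/p₁ = 0.067 / 0.571 ≈ 0.1173
  upper = min{1, (1 − p₀)/p₁} = 0.496 / 0.571 ≈ 0.8687

0.117 ≤ PN ≤ 0.869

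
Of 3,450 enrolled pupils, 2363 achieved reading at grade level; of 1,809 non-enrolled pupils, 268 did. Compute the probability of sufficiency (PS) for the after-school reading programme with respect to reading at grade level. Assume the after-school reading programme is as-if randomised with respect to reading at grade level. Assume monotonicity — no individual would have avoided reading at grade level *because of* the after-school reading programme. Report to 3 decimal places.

p₁ = P(outcome | exposed) = 2363/3450 = 0.68493
p₀ = P(outcome | unexposed) = 268/1809 = 0.14815
Under exogeneity and monotonicity, PS = (p₁ − p₀) / (1 − p₀).
PS = (0.68493 − 0.14815) / (1 − 0.14815) = 0.53678 / 0.85185 ≈ 0.6301

PS ≈ 0.630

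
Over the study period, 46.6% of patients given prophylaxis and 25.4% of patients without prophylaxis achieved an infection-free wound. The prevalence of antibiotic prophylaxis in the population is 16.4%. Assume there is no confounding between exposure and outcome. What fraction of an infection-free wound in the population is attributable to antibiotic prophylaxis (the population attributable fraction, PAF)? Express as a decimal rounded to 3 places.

PAF ≈ 0.120

p₁ = 0.466, p₀ = 0.254.
Overall risk P(Y=1) = π·p₁ + (1−π)·p₀ = 0.164×0.466 + 0.836×0.254 = 0.28877.
Under exogeneity, PAF = [P(Y=1) − p₀] / P(Y=1).
PAF = (0.28877 − 0.254) / 0.28877 ≈ 0.1204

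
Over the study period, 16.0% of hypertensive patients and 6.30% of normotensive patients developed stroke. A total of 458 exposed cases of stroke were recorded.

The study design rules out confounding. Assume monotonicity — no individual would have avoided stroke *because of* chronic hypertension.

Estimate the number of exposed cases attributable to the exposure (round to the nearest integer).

about 278 cases

p₁ = 0.16, p₀ = 0.063.
PN = (p₁ − p₀)/p₁ = (0.16 − 0.063) / 0.16 ≈ 0.60625.
Attributable cases ≈ PN × (exposed cases) = 0.60625 × 458 ≈ 277.66.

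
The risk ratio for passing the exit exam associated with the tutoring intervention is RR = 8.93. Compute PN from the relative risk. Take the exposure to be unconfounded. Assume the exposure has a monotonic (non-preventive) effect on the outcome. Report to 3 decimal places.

Under exogeneity and monotonicity, PN = (RR − 1) / RR = 1 − 1/RR.
PN = (8.93 − 1) / 8.93 = 7.93 / 8.93 ≈ 0.8880

PN ≈ 0.888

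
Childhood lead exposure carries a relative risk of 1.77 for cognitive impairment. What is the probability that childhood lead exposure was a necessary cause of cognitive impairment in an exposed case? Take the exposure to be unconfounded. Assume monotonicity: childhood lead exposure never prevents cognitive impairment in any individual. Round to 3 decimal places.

Under exogeneity and monotonicity, PN = (RR − 1) / RR = 1 − 1/RR.
PN = (1.77 − 1) / 1.77 = 0.77 / 1.77 ≈ 0.4350

PN ≈ 0.435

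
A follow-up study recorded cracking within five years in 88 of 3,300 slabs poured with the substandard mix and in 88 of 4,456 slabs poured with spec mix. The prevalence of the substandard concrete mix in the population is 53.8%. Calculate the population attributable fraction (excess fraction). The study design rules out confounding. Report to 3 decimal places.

p₁ = P(outcome | exposed) = 88/3300 = 0.026667
p₀ = P(outcome | unexposed) = 88/4456 = 0.019749
Overall risk P(Y=1) = π·p₁ + (1−π)·p₀ = 0.538×0.026667 + 0.462×0.019749 = 0.023471.
Under exogeneity, PAF = [P(Y=1) − p₀] / P(Y=1).
PAF = (0.023471 − 0.019749) / 0.023471 ≈ 0.1586

PAF ≈ 0.159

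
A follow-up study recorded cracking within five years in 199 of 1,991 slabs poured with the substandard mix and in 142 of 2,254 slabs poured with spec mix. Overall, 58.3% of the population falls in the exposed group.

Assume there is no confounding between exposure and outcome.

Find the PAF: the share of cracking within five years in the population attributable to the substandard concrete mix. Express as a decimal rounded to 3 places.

p₁ = P(outcome | exposed) = 199/1991 = 0.09995
p₀ = P(outcome | unexposed) = 142/2254 = 0.062999
Overall risk P(Y=1) = π·p₁ + (1−π)·p₀ = 0.583×0.09995 + 0.417×0.062999 = 0.084541.
Under exogeneity, PAF = [P(Y=1) − p₀] / P(Y=1).
PAF = (0.084541 − 0.062999) / 0.084541 ≈ 0.2548

PAF ≈ 0.255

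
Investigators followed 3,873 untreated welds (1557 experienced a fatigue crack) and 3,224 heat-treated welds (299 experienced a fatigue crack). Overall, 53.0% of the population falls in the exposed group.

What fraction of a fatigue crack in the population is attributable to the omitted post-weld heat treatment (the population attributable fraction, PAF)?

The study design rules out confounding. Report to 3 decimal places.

PAF ≈ 0.639

p₁ = P(outcome | exposed) = 1557/3873 = 0.40201
p₀ = P(outcome | unexposed) = 299/3224 = 0.092742
Overall risk P(Y=1) = π·p₁ + (1−π)·p₀ = 0.53×0.40201 + 0.47×0.092742 = 0.25666.
Under exogeneity, PAF = [P(Y=1) − p₀] / P(Y=1).
PAF = (0.25666 − 0.092742) / 0.25666 ≈ 0.6387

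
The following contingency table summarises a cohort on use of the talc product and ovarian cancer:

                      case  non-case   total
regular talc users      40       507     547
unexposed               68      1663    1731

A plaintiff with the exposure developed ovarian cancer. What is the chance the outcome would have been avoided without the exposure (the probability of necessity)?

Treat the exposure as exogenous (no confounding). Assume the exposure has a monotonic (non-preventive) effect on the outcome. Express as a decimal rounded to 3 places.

PN ≈ 0.463

p₁ = P(outcome | exposed) = 40/547 = 0.073126
p₀ = P(outcome | unexposed) = 68/1731 = 0.039284
Under exogeneity and monotonicity, PN = (p₁ − p₀)/p₁.
PN = (0.073126 − 0.039284) / 0.073126 ≈ 0.4628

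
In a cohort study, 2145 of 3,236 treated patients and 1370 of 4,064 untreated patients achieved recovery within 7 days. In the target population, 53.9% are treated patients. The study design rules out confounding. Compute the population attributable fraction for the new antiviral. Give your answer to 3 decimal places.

p₁ = P(outcome | exposed) = 2145/3236 = 0.66286
p₀ = P(outcome | unexposed) = 1370/4064 = 0.33711
Overall risk P(Y=1) = π·p₁ + (1−π)·p₀ = 0.539×0.66286 + 0.461×0.33711 = 0.51269.
Under exogeneity, PAF = [P(Y=1) − p₀] / P(Y=1).
PAF = (0.51269 − 0.33711) / 0.51269 ≈ 0.3425

PAF ≈ 0.342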